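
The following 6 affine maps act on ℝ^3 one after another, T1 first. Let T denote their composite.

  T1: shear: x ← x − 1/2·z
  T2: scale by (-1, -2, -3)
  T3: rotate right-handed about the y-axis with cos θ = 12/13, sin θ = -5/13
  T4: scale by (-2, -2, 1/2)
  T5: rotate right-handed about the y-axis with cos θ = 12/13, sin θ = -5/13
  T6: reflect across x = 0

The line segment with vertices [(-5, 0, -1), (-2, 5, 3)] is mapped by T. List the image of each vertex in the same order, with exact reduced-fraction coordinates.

T1 shear: x ← x − 1/2·z: (-5, 0, -1) → (-9/2, 0, -1); (-2, 5, 3) → (-7/2, 5, 3)
T2 scale by (-1, -2, -3): (-9/2, 0, -1) → (9/2, 0, 3); (-7/2, 5, 3) → (7/2, -10, -9)
T3 rotate right-handed about the y-axis with cos θ = 12/13, sin θ = -5/13: (9/2, 0, 3) → (3, 0, 9/2); (7/2, -10, -9) → (87/13, -10, -181/26)
T4 scale by (-2, -2, 1/2): (3, 0, 9/2) → (-6, 0, 9/4); (87/13, -10, -181/26) → (-174/13, 20, -181/52)
T5 rotate right-handed about the y-axis with cos θ = 12/13, sin θ = -5/13: (-6, 0, 9/4) → (-333/52, 0, -3/13); (-174/13, 20, -181/52) → (-7447/676, 20, -1413/169)
T6 reflect across x = 0: (-333/52, 0, -3/13) → (333/52, 0, -3/13); (-7447/676, 20, -1413/169) → (7447/676, 20, -1413/169)

image vertices: (333/52, 0, -3/13), (7447/676, 20, -1413/169)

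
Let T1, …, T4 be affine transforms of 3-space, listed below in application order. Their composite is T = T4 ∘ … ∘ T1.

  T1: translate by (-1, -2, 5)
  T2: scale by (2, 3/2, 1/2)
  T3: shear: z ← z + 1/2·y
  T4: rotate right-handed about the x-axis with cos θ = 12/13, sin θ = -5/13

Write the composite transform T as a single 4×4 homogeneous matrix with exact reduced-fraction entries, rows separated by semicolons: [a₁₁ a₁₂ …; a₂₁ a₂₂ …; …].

T = [2 0 0 -2; 0 87/52 5/26 -31/13; 0 3/26 6/13 27/13; 0 0 0 1]

T1 = [1 0 0 -1; 0 1 0 -2; 0 0 1 5; 0 0 0 1]
T2·T1 = [2 0 0 -2; 0 3/2 0 -3; 0 0 1/2 5/2; 0 0 0 1]
T3·…·T1 = [2 0 0 -2; 0 3/2 0 -3; 0 3/4 1/2 1; 0 0 0 1]
T4·…·T1 = [2 0 0 -2; 0 87/52 5/26 -31/13; 0 3/26 6/13 27/13; 0 0 0 1]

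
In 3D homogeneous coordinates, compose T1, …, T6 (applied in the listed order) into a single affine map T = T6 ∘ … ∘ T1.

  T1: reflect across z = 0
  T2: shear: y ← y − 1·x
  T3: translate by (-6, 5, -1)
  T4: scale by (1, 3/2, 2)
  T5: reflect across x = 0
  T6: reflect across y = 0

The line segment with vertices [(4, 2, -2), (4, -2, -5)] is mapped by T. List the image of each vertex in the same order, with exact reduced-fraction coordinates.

image vertices: (2, -9/2, 2), (2, 3/2, 8)

T1 reflect across z = 0: (4, 2, -2) → (4, 2, 2); (4, -2, -5) → (4, -2, 5)
T2 shear: y ← y − 1·x: (4, 2, 2) → (4, -2, 2); (4, -2, 5) → (4, -6, 5)
T3 translate by (-6, 5, -1): (4, -2, 2) → (-2, 3, 1); (4, -6, 5) → (-2, -1, 4)
T4 scale by (1, 3/2, 2): (-2, 3, 1) → (-2, 9/2, 2); (-2, -1, 4) → (-2, -3/2, 8)
T5 reflect across x = 0: (-2, 9/2, 2) → (2, 9/2, 2); (-2, -3/2, 8) → (2, -3/2, 8)
T6 reflect across y = 0: (2, 9/2, 2) → (2, -9/2, 2); (2, -3/2, 8) → (2, 3/2, 8)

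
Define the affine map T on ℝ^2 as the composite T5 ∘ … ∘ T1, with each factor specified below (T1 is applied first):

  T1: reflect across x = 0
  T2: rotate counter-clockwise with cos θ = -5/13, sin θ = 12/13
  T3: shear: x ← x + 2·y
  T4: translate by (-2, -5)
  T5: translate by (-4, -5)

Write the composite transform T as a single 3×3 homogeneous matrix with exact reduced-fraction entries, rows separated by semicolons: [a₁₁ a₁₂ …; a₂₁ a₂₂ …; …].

T1 = [-1 0 0; 0 1 0; 0 0 1]
T2·T1 = [5/13 -12/13 0; -12/13 -5/13 0; 0 0 1]
T3·…·T1 = [-19/13 -22/13 0; -12/13 -5/13 0; 0 0 1]
T4·…·T1 = [-19/13 -22/13 -2; -12/13 -5/13 -5; 0 0 1]
T5·…·T1 = [-19/13 -22/13 -6; -12/13 -5/13 -10; 0 0 1]

T = [-19/13 -22/13 -6; -12/13 -5/13 -10; 0 0 1]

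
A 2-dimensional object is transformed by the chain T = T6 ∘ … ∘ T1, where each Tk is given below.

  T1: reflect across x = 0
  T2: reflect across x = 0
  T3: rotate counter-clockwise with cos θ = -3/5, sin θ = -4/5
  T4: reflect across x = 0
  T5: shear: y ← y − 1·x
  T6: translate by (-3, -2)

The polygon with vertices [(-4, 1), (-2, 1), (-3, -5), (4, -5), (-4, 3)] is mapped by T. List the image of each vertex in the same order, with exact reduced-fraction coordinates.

T1 reflect across x = 0: (-4, 1) → (4, 1); (-2, 1) → (2, 1); (-3, -5) → (3, -5); (4, -5) → (-4, -5); (-4, 3) → (4, 3)
T2 reflect across x = 0: (4, 1) → (-4, 1); (2, 1) → (-2, 1); (3, -5) → (-3, -5); (-4, -5) → (4, -5); (4, 3) → (-4, 3)
T3 rotate counter-clockwise with cos θ = -3/5, sin θ = -4/5: (-4, 1) → (16/5, 13/5); (-2, 1) → (2, 1); (-3, -5) → (-11/5, 27/5); (4, -5) → (-32/5, -1/5); (-4, 3) → (24/5, 7/5)
T4 reflect across x = 0: (16/5, 13/5) → (-16/5, 13/5); (2, 1) → (-2, 1); (-11/5, 27/5) → (11/5, 27/5); (-32/5, -1/5) → (32/5, -1/5); (24/5, 7/5) → (-24/5, 7/5)
T5 shear: y ← y − 1·x: (-16/5, 13/5) → (-16/5, 29/5); (-2, 1) → (-2, 3); (11/5, 27/5) → (11/5, 16/5); (32/5, -1/5) → (32/5, -33/5); (-24/5, 7/5) → (-24/5, 31/5)
T6 translate by (-3, -2): (-16/5, 29/5) → (-31/5, 19/5); (-2, 3) → (-5, 1); (11/5, 16/5) → (-4/5, 6/5); (32/5, -33/5) → (17/5, -43/5); (-24/5, 31/5) → (-39/5, 21/5)

image vertices: (-31/5, 19/5), (-5, 1), (-4/5, 6/5), (17/5, -43/5), (-39/5, 21/5)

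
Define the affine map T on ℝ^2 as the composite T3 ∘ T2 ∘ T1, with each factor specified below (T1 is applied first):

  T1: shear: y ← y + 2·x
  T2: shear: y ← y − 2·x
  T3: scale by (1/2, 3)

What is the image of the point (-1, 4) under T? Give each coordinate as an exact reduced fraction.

T(p) = (-1/2, 12)

T1 shear: y ← y + 2·x: (-1, 4) → (-1, 2)
T2 shear: y ← y − 2·x: (-1, 2) → (-1, 4)
T3 scale by (1/2, 3): (-1, 4) → (-1/2, 12)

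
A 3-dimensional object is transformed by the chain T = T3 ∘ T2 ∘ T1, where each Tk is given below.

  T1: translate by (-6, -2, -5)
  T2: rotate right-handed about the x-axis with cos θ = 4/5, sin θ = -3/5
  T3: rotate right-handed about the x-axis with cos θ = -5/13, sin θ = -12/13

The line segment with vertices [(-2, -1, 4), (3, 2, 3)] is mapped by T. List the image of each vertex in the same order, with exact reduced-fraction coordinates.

image vertices: (-8, 27/13, 31/13), (-3, -66/65, 112/65)

T1 translate by (-6, -2, -5): (-2, -1, 4) → (-8, -3, -1); (3, 2, 3) → (-3, 0, -2)
T2 rotate right-handed about the x-axis with cos θ = 4/5, sin θ = -3/5: (-8, -3, -1) → (-8, -3, 1); (-3, 0, -2) → (-3, -6/5, -8/5)
T3 rotate right-handed about the x-axis with cos θ = -5/13, sin θ = -12/13: (-8, -3, 1) → (-8, 27/13, 31/13); (-3, -6/5, -8/5) → (-3, -66/65, 112/65)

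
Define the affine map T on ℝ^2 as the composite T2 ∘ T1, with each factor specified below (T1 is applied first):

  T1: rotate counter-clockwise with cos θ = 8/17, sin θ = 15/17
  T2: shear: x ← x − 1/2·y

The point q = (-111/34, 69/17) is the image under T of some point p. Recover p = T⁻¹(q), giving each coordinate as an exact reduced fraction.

p = (3, 3)

T1 = [8/17 -15/17 0; 15/17 8/17 0; 0 0 1]
T2·T1 = [1/34 -19/17 0; 15/17 8/17 0; 0 0 1]
det M = 1; M⁻¹ = [8/17 19/17 0; -15/17 1/34 0; 0 0 1]
M⁻¹ · (-111/34, 69/17)ᵀ = (3, 3)ᵀ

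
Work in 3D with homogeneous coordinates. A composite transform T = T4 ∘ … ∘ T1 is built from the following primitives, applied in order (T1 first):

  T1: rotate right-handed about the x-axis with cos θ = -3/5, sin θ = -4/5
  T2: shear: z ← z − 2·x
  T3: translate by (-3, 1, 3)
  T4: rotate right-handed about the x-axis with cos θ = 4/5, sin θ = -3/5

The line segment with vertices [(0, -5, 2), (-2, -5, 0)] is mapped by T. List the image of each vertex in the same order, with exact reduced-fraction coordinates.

image vertices: (-3, 199/25, 32/25), (-5, 49/5, 32/5)

T1 rotate right-handed about the x-axis with cos θ = -3/5, sin θ = -4/5: (0, -5, 2) → (0, 23/5, 14/5); (-2, -5, 0) → (-2, 3, 4)
T2 shear: z ← z − 2·x: (0, 23/5, 14/5) → (0, 23/5, 14/5); (-2, 3, 4) → (-2, 3, 8)
T3 translate by (-3, 1, 3): (0, 23/5, 14/5) → (-3, 28/5, 29/5); (-2, 3, 8) → (-5, 4, 11)
T4 rotate right-handed about the x-axis with cos θ = 4/5, sin θ = -3/5: (-3, 28/5, 29/5) → (-3, 199/25, 32/25); (-5, 4, 11) → (-5, 49/5, 32/5)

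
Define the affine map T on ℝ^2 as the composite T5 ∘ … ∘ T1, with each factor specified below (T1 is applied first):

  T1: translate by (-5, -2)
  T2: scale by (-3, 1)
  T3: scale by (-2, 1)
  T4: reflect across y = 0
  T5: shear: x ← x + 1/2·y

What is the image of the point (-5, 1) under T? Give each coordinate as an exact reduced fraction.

T1 translate by (-5, -2): (-5, 1) → (-10, -1)
T2 scale by (-3, 1): (-10, -1) → (30, -1)
T3 scale by (-2, 1): (30, -1) → (-60, -1)
T4 reflect across y = 0: (-60, -1) → (-60, 1)
T5 shear: x ← x + 1/2·y: (-60, 1) → (-119/2, 1)

T(p) = (-119/2, 1)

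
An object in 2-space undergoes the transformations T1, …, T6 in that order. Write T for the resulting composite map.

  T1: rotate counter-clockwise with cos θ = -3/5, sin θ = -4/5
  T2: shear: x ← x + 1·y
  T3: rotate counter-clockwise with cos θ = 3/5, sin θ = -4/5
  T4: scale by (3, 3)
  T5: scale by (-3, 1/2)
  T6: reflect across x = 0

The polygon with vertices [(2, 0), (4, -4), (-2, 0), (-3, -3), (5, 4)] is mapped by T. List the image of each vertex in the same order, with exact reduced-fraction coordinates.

image vertices: (-666/25, 48/25), (-1008/25, 174/25), (666/25, -48/25), (1242/25, -27/50), (-1989/25, 42/25)

T1 rotate counter-clockwise with cos θ = -3/5, sin θ = -4/5: (2, 0) → (-6/5, -8/5); (4, -4) → (-28/5, -4/5); (-2, 0) → (6/5, 8/5); (-3, -3) → (-3/5, 21/5); (5, 4) → (1/5, -32/5)
T2 shear: x ← x + 1·y: (-6/5, -8/5) → (-14/5, -8/5); (-28/5, -4/5) → (-32/5, -4/5); (6/5, 8/5) → (14/5, 8/5); (-3/5, 21/5) → (18/5, 21/5); (1/5, -32/5) → (-31/5, -32/5)
T3 rotate counter-clockwise with cos θ = 3/5, sin θ = -4/5: (-14/5, -8/5) → (-74/25, 32/25); (-32/5, -4/5) → (-112/25, 116/25); (14/5, 8/5) → (74/25, -32/25); (18/5, 21/5) → (138/25, -9/25); (-31/5, -32/5) → (-221/25, 28/25)
T4 scale by (3, 3): (-74/25, 32/25) → (-222/25, 96/25); (-112/25, 116/25) → (-336/25, 348/25); (74/25, -32/25) → (222/25, -96/25); (138/25, -9/25) → (414/25, -27/25); (-221/25, 28/25) → (-663/25, 84/25)
T5 scale by (-3, 1/2): (-222/25, 96/25) → (666/25, 48/25); (-336/25, 348/25) → (1008/25, 174/25); (222/25, -96/25) → (-666/25, -48/25); (414/25, -27/25) → (-1242/25, -27/50); (-663/25, 84/25) → (1989/25, 42/25)
T6 reflect across x = 0: (666/25, 48/25) → (-666/25, 48/25); (1008/25, 174/25) → (-1008/25, 174/25); (-666/25, -48/25) → (666/25, -48/25); (-1242/25, -27/50) → (1242/25, -27/50); (1989/25, 42/25) → (-1989/25, 42/25)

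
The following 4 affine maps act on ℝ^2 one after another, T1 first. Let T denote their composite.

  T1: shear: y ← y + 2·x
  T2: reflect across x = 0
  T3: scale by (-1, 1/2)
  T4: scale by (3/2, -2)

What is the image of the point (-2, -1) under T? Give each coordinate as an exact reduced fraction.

T1 shear: y ← y + 2·x: (-2, -1) → (-2, -5)
T2 reflect across x = 0: (-2, -5) → (2, -5)
T3 scale by (-1, 1/2): (2, -5) → (-2, -5/2)
T4 scale by (3/2, -2): (-2, -5/2) → (-3, 5)

T(p) = (-3, 5)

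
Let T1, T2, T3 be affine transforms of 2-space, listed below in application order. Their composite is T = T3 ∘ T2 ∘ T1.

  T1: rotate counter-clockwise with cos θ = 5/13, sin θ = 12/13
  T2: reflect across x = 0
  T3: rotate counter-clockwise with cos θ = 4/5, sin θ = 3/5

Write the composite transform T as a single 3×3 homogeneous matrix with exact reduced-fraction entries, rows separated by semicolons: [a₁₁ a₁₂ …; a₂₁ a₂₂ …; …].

T = [-56/65 33/65 0; 33/65 56/65 0; 0 0 1]

T1 = [5/13 -12/13 0; 12/13 5/13 0; 0 0 1]
T2·T1 = [-5/13 12/13 0; 12/13 5/13 0; 0 0 1]
T3·…·T1 = [-56/65 33/65 0; 33/65 56/65 0; 0 0 1]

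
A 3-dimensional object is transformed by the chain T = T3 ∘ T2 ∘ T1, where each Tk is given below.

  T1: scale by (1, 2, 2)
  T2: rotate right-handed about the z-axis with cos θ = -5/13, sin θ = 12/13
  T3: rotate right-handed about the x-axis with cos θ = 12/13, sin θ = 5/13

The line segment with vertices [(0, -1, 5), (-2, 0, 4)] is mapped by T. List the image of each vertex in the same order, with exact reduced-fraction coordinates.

image vertices: (24/13, -530/169, 1610/169), (10/13, -808/169, 1128/169)

T1 scale by (1, 2, 2): (0, -1, 5) → (0, -2, 10); (-2, 0, 4) → (-2, 0, 8)
T2 rotate right-handed about the z-axis with cos θ = -5/13, sin θ = 12/13: (0, -2, 10) → (24/13, 10/13, 10); (-2, 0, 8) → (10/13, -24/13, 8)
T3 rotate right-handed about the x-axis with cos θ = 12/13, sin θ = 5/13: (24/13, 10/13, 10) → (24/13, -530/169, 1610/169); (10/13, -24/13, 8) → (10/13, -808/169, 1128/169)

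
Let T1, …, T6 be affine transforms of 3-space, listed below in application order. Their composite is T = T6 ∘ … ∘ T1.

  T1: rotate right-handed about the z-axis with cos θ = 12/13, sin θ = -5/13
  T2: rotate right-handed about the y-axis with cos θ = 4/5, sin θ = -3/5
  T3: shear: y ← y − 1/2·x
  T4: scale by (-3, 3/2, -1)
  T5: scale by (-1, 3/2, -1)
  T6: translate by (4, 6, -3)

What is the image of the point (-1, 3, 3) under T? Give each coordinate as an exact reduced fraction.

T1 rotate right-handed about the z-axis with cos θ = 12/13, sin θ = -5/13: (-1, 3, 3) → (3/13, 41/13, 3)
T2 rotate right-handed about the y-axis with cos θ = 4/5, sin θ = -3/5: (3/13, 41/13, 3) → (-21/13, 41/13, 33/13)
T3 shear: y ← y − 1/2·x: (-21/13, 41/13, 33/13) → (-21/13, 103/26, 33/13)
T4 scale by (-3, 3/2, -1): (-21/13, 103/26, 33/13) → (63/13, 309/52, -33/13)
T5 scale by (-1, 3/2, -1): (63/13, 309/52, -33/13) → (-63/13, 927/104, 33/13)
T6 translate by (4, 6, -3): (-63/13, 927/104, 33/13) → (-11/13, 1551/104, -6/13)

T(p) = (-11/13, 1551/104, -6/13)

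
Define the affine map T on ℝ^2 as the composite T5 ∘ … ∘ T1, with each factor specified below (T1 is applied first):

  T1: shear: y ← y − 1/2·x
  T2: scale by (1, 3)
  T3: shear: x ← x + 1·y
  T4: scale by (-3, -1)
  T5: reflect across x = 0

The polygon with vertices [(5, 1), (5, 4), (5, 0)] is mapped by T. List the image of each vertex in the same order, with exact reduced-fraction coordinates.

T1 shear: y ← y − 1/2·x: (5, 1) → (5, -3/2); (5, 4) → (5, 3/2); (5, 0) → (5, -5/2)
T2 scale by (1, 3): (5, -3/2) → (5, -9/2); (5, 3/2) → (5, 9/2); (5, -5/2) → (5, -15/2)
T3 shear: x ← x + 1·y: (5, -9/2) → (1/2, -9/2); (5, 9/2) → (19/2, 9/2); (5, -15/2) → (-5/2, -15/2)
T4 scale by (-3, -1): (1/2, -9/2) → (-3/2, 9/2); (19/2, 9/2) → (-57/2, -9/2); (-5/2, -15/2) → (15/2, 15/2)
T5 reflect across x = 0: (-3/2, 9/2) → (3/2, 9/2); (-57/2, -9/2) → (57/2, -9/2); (15/2, 15/2) → (-15/2, 15/2)

image vertices: (3/2, 9/2), (57/2, -9/2), (-15/2, 15/2)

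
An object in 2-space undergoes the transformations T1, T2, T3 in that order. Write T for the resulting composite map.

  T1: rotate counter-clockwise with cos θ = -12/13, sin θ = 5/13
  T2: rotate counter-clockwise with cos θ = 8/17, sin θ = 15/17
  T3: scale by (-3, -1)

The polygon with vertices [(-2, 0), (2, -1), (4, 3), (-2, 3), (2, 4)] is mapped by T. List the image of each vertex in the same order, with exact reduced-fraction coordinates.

T1 rotate counter-clockwise with cos θ = -12/13, sin θ = 5/13: (-2, 0) → (24/13, -10/13); (2, -1) → (-19/13, 22/13); (4, 3) → (-63/13, -16/13); (-2, 3) → (9/13, -46/13); (2, 4) → (-44/13, -38/13)
T2 rotate counter-clockwise with cos θ = 8/17, sin θ = 15/17: (24/13, -10/13) → (342/221, 280/221); (-19/13, 22/13) → (-482/221, -109/221); (-63/13, -16/13) → (-264/221, -1073/221); (9/13, -46/13) → (762/221, -233/221); (-44/13, -38/13) → (218/221, -964/221)
T3 scale by (-3, -1): (342/221, 280/221) → (-1026/221, -280/221); (-482/221, -109/221) → (1446/221, 109/221); (-264/221, -1073/221) → (792/221, 1073/221); (762/221, -233/221) → (-2286/221, 233/221); (218/221, -964/221) → (-654/221, 964/221)

image vertices: (-1026/221, -280/221), (1446/221, 109/221), (792/221, 1073/221), (-2286/221, 233/221), (-654/221, 964/221)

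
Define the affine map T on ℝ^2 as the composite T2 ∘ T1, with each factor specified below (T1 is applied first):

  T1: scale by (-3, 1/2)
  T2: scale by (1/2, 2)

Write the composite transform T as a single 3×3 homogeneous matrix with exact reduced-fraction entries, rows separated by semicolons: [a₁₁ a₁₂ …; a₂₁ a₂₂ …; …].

T1 = [-3 0 0; 0 1/2 0; 0 0 1]
T2·T1 = [-3/2 0 0; 0 1 0; 0 0 1]

T = [-3/2 0 0; 0 1 0; 0 0 1]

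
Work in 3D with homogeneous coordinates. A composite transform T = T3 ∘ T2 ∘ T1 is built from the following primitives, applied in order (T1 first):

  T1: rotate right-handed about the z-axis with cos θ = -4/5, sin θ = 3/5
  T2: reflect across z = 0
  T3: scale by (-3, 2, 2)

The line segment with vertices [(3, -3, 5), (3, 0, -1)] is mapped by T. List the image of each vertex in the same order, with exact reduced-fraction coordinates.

T1 rotate right-handed about the z-axis with cos θ = -4/5, sin θ = 3/5: (3, -3, 5) → (-3/5, 21/5, 5); (3, 0, -1) → (-12/5, 9/5, -1)
T2 reflect across z = 0: (-3/5, 21/5, 5) → (-3/5, 21/5, -5); (-12/5, 9/5, -1) → (-12/5, 9/5, 1)
T3 scale by (-3, 2, 2): (-3/5, 21/5, -5) → (9/5, 42/5, -10); (-12/5, 9/5, 1) → (36/5, 18/5, 2)

image vertices: (9/5, 42/5, -10), (36/5, 18/5, 2)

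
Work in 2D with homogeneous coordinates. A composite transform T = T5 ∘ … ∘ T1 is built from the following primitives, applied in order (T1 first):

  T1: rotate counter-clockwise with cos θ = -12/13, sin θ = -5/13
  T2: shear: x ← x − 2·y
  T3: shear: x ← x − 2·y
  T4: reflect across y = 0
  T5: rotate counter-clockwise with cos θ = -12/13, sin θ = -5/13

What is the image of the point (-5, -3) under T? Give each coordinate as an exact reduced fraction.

T1 rotate counter-clockwise with cos θ = -12/13, sin θ = -5/13: (-5, -3) → (45/13, 61/13)
T2 shear: x ← x − 2·y: (45/13, 61/13) → (-77/13, 61/13)
T3 shear: x ← x − 2·y: (-77/13, 61/13) → (-199/13, 61/13)
T4 reflect across y = 0: (-199/13, 61/13) → (-199/13, -61/13)
T5 rotate counter-clockwise with cos θ = -12/13, sin θ = -5/13: (-199/13, -61/13) → (2083/169, 1727/169)

T(p) = (2083/169, 1727/169)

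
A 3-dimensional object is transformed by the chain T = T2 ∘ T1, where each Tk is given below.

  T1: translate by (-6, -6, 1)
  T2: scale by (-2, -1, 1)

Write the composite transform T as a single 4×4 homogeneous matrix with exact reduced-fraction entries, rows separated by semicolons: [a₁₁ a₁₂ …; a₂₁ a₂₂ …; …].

T1 = [1 0 0 -6; 0 1 0 -6; 0 0 1 1; 0 0 0 1]
T2·T1 = [-2 0 0 12; 0 -1 0 6; 0 0 1 1; 0 0 0 1]

T = [-2 0 0 12; 0 -1 0 6; 0 0 1 1; 0 0 0 1]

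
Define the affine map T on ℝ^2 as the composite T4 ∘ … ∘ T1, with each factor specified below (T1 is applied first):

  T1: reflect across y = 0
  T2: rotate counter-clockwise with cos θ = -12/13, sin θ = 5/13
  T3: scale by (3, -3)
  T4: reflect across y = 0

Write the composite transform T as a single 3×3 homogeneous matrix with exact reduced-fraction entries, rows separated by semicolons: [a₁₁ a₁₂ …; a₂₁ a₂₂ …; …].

T = [-36/13 15/13 0; 15/13 36/13 0; 0 0 1]

T1 = [1 0 0; 0 -1 0; 0 0 1]
T2·T1 = [-12/13 5/13 0; 5/13 12/13 0; 0 0 1]
T3·…·T1 = [-36/13 15/13 0; -15/13 -36/13 0; 0 0 1]
T4·…·T1 = [-36/13 15/13 0; 15/13 36/13 0; 0 0 1]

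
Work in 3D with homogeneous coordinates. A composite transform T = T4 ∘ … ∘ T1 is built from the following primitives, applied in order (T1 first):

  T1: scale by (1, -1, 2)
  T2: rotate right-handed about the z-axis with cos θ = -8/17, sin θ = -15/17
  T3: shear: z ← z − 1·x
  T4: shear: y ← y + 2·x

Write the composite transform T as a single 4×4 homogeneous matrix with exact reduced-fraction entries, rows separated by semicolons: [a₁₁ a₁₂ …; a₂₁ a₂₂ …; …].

T1 = [1 0 0 0; 0 -1 0 0; 0 0 2 0; 0 0 0 1]
T2·T1 = [-8/17 -15/17 0 0; -15/17 8/17 0 0; 0 0 2 0; 0 0 0 1]
T3·…·T1 = [-8/17 -15/17 0 0; -15/17 8/17 0 0; 8/17 15/17 2 0; 0 0 0 1]
T4·…·T1 = [-8/17 -15/17 0 0; -31/17 -22/17 0 0; 8/17 15/17 2 0; 0 0 0 1]

T = [-8/17 -15/17 0 0; -31/17 -22/17 0 0; 8/17 15/17 2 0; 0 0 0 1]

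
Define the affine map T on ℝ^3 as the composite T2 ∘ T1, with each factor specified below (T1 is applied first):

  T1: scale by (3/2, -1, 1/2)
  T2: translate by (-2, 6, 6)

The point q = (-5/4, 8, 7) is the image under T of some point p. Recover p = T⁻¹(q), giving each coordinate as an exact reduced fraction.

p = (1/2, -2, 2)

T1 = [3/2 0 0 0; 0 -1 0 0; 0 0 1/2 0; 0 0 0 1]
T2·T1 = [3/2 0 0 -2; 0 -1 0 6; 0 0 1/2 6; 0 0 0 1]
det M = -3/4; M⁻¹ = [2/3 0 0 4/3; 0 -1 0 6; 0 0 2 -12; 0 0 0 1]
M⁻¹ · (-5/4, 8, 7)ᵀ = (1/2, -2, 2)ᵀ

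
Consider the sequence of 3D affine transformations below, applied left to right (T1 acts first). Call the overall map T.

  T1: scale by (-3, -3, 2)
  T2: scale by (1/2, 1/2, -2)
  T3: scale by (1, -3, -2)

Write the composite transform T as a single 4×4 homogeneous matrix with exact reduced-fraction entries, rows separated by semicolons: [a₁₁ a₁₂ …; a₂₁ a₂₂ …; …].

T = [-3/2 0 0 0; 0 9/2 0 0; 0 0 8 0; 0 0 0 1]

T1 = [-3 0 0 0; 0 -3 0 0; 0 0 2 0; 0 0 0 1]
T2·T1 = [-3/2 0 0 0; 0 -3/2 0 0; 0 0 -4 0; 0 0 0 1]
T3·…·T1 = [-3/2 0 0 0; 0 9/2 0 0; 0 0 8 0; 0 0 0 1]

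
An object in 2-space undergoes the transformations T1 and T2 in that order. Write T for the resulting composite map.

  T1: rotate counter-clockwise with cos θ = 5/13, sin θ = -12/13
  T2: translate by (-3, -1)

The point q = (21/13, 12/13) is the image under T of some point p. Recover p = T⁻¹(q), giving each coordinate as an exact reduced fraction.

p = (0, 5)

T1 = [5/13 12/13 0; -12/13 5/13 0; 0 0 1]
T2·T1 = [5/13 12/13 -3; -12/13 5/13 -1; 0 0 1]
det M = 1; M⁻¹ = [5/13 -12/13 3/13; 12/13 5/13 41/13; 0 0 1]
M⁻¹ · (21/13, 12/13)ᵀ = (0, 5)ᵀ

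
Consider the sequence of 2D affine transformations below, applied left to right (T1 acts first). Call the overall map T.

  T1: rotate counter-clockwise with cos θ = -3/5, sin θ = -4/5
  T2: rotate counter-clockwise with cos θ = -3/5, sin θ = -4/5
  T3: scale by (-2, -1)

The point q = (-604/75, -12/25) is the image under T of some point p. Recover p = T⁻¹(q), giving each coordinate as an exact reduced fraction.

p = (-2/3, -4)

T1 = [-3/5 4/5 0; -4/5 -3/5 0; 0 0 1]
T2·T1 = [-7/25 -24/25 0; 24/25 -7/25 0; 0 0 1]
T3·…·T1 = [14/25 48/25 0; -24/25 7/25 0; 0 0 1]
det M = 2; M⁻¹ = [7/50 -24/25 0; 12/25 7/25 0; 0 0 1]
M⁻¹ · (-604/75, -12/25)ᵀ = (-2/3, -4)ᵀ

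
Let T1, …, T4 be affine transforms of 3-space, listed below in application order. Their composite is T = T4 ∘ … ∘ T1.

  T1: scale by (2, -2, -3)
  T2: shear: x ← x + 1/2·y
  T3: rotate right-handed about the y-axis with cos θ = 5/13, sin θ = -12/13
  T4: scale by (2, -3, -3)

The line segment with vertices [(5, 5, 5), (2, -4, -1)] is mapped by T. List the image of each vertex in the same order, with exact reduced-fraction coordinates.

image vertices: (410/13, 30, 45/13), (8/13, -24, -333/13)

T1 scale by (2, -2, -3): (5, 5, 5) → (10, -10, -15); (2, -4, -1) → (4, 8, 3)
T2 shear: x ← x + 1/2·y: (10, -10, -15) → (5, -10, -15); (4, 8, 3) → (8, 8, 3)
T3 rotate right-handed about the y-axis with cos θ = 5/13, sin θ = -12/13: (5, -10, -15) → (205/13, -10, -15/13); (8, 8, 3) → (4/13, 8, 111/13)
T4 scale by (2, -3, -3): (205/13, -10, -15/13) → (410/13, 30, 45/13); (4/13, 8, 111/13) → (8/13, -24, -333/13)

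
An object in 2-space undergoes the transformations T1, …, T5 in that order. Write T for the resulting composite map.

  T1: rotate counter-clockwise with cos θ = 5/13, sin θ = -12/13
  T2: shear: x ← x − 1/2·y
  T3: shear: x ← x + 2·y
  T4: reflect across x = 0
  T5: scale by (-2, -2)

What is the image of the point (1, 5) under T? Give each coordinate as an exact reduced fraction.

T1 rotate counter-clockwise with cos θ = 5/13, sin θ = -12/13: (1, 5) → (5, 1)
T2 shear: x ← x − 1/2·y: (5, 1) → (9/2, 1)
T3 shear: x ← x + 2·y: (9/2, 1) → (13/2, 1)
T4 reflect across x = 0: (13/2, 1) → (-13/2, 1)
T5 scale by (-2, -2): (-13/2, 1) → (13, -2)

T(p) = (13, -2)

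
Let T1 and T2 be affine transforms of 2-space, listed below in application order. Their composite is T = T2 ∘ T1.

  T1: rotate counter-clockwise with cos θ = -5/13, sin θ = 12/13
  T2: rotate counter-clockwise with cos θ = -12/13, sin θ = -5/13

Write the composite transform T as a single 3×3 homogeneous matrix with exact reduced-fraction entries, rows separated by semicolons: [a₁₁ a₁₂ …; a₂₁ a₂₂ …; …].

T1 = [-5/13 -12/13 0; 12/13 -5/13 0; 0 0 1]
T2·T1 = [120/169 119/169 0; -119/169 120/169 0; 0 0 1]

T = [120/169 119/169 0; -119/169 120/169 0; 0 0 1]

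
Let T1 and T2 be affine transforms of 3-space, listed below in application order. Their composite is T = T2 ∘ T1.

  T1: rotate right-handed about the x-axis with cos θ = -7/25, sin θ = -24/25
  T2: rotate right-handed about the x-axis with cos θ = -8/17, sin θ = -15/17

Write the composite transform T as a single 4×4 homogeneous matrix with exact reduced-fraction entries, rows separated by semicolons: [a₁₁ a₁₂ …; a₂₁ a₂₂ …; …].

T1 = [1 0 0 0; 0 -7/25 24/25 0; 0 -24/25 -7/25 0; 0 0 0 1]
T2·T1 = [1 0 0 0; 0 -304/425 -297/425 0; 0 297/425 -304/425 0; 0 0 0 1]

T = [1 0 0 0; 0 -304/425 -297/425 0; 0 297/425 -304/425 0; 0 0 0 1]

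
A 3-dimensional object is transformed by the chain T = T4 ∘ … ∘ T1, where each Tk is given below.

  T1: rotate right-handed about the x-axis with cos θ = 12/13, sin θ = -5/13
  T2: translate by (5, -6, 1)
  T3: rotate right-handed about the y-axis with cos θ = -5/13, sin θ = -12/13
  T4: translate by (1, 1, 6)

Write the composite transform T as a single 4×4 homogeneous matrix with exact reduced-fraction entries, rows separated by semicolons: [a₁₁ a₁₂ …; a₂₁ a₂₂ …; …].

T = [-5/13 60/169 -144/169 -24/13; 0 12/13 5/13 -5; 12/13 25/169 -60/169 133/13; 0 0 0 1]

T1 = [1 0 0 0; 0 12/13 5/13 0; 0 -5/13 12/13 0; 0 0 0 1]
T2·T1 = [1 0 0 5; 0 12/13 5/13 -6; 0 -5/13 12/13 1; 0 0 0 1]
T3·…·T1 = [-5/13 60/169 -144/169 -37/13; 0 12/13 5/13 -6; 12/13 25/169 -60/169 55/13; 0 0 0 1]
T4·…·T1 = [-5/13 60/169 -144/169 -24/13; 0 12/13 5/13 -5; 12/13 25/169 -60/169 133/13; 0 0 0 1]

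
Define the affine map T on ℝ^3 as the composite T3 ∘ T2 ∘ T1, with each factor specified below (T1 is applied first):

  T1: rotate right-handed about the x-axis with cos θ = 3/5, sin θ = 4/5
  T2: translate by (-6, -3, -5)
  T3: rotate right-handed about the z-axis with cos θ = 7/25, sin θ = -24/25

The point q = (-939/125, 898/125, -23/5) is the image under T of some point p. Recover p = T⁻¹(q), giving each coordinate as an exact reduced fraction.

T1 = [1 0 0 0; 0 3/5 -4/5 0; 0 4/5 3/5 0; 0 0 0 1]
T2·T1 = [1 0 0 -6; 0 3/5 -4/5 -3; 0 4/5 3/5 -5; 0 0 0 1]
T3·…·T1 = [7/25 72/125 -96/125 -114/25; -24/25 21/125 -28/125 123/25; 0 4/5 3/5 -5; 0 0 0 1]
det M = 1; M⁻¹ = [7/25 -24/25 0 6; 72/125 21/125 4/5 29/5; -96/125 -28/125 3/5 3/5; 0 0 0 1]
M⁻¹ · (-939/125, 898/125, -23/5)ᵀ = (-3, -1, 2)ᵀ

p = (-3, -1, 2)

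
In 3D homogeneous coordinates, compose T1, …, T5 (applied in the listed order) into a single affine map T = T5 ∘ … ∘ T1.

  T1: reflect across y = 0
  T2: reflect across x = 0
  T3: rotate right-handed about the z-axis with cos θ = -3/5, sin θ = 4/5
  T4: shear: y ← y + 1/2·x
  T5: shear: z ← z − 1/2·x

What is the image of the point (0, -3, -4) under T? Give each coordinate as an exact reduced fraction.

T1 reflect across y = 0: (0, -3, -4) → (0, 3, -4)
T2 reflect across x = 0: (0, 3, -4) → (0, 3, -4)
T3 rotate right-handed about the z-axis with cos θ = -3/5, sin θ = 4/5: (0, 3, -4) → (-12/5, -9/5, -4)
T4 shear: y ← y + 1/2·x: (-12/5, -9/5, -4) → (-12/5, -3, -4)
T5 shear: z ← z − 1/2·x: (-12/5, -3, -4) → (-12/5, -3, -14/5)

T(p) = (-12/5, -3, -14/5)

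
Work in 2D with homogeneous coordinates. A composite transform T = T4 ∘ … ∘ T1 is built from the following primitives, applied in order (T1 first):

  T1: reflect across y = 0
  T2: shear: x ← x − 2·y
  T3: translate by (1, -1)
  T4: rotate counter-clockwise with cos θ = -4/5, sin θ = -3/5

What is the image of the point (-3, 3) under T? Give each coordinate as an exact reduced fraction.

T(p) = (-28/5, 4/5)

T1 reflect across y = 0: (-3, 3) → (-3, -3)
T2 shear: x ← x − 2·y: (-3, -3) → (3, -3)
T3 translate by (1, -1): (3, -3) → (4, -4)
T4 rotate counter-clockwise with cos θ = -4/5, sin θ = -3/5: (4, -4) → (-28/5, 4/5)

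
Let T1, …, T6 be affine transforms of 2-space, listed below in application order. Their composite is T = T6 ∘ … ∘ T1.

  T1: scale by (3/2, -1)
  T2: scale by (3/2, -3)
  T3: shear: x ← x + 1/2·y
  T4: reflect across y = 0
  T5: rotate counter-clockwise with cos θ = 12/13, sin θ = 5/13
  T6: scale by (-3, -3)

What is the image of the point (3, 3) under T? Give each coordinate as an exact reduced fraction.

T1 scale by (3/2, -1): (3, 3) → (9/2, -3)
T2 scale by (3/2, -3): (9/2, -3) → (27/4, 9)
T3 shear: x ← x + 1/2·y: (27/4, 9) → (45/4, 9)
T4 reflect across y = 0: (45/4, 9) → (45/4, -9)
T5 rotate counter-clockwise with cos θ = 12/13, sin θ = 5/13: (45/4, -9) → (180/13, -207/52)
T6 scale by (-3, -3): (180/13, -207/52) → (-540/13, 621/52)

T(p) = (-540/13, 621/52)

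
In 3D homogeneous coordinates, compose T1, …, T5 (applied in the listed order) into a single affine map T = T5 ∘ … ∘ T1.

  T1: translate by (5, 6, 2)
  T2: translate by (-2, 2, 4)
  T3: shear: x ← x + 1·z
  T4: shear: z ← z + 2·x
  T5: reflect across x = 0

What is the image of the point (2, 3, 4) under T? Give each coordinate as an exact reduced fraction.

T1 translate by (5, 6, 2): (2, 3, 4) → (7, 9, 6)
T2 translate by (-2, 2, 4): (7, 9, 6) → (5, 11, 10)
T3 shear: x ← x + 1·z: (5, 11, 10) → (15, 11, 10)
T4 shear: z ← z + 2·x: (15, 11, 10) → (15, 11, 40)
T5 reflect across x = 0: (15, 11, 40) → (-15, 11, 40)

T(p) = (-15, 11, 40)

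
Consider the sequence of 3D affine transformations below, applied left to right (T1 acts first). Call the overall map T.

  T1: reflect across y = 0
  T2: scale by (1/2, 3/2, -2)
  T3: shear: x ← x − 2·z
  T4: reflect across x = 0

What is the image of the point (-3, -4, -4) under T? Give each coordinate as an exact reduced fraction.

T1 reflect across y = 0: (-3, -4, -4) → (-3, 4, -4)
T2 scale by (1/2, 3/2, -2): (-3, 4, -4) → (-3/2, 6, 8)
T3 shear: x ← x − 2·z: (-3/2, 6, 8) → (-35/2, 6, 8)
T4 reflect across x = 0: (-35/2, 6, 8) → (35/2, 6, 8)

T(p) = (35/2, 6, 8)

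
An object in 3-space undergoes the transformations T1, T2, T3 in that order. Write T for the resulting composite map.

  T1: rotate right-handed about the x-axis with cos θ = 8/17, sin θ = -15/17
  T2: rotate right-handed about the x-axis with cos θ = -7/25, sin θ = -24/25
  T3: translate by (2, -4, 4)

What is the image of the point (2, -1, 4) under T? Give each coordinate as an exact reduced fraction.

T(p) = (4, -936/425, 123/425)

T1 rotate right-handed about the x-axis with cos θ = 8/17, sin θ = -15/17: (2, -1, 4) → (2, 52/17, 47/17)
T2 rotate right-handed about the x-axis with cos θ = -7/25, sin θ = -24/25: (2, 52/17, 47/17) → (2, 764/425, -1577/425)
T3 translate by (2, -4, 4): (2, 764/425, -1577/425) → (4, -936/425, 123/425)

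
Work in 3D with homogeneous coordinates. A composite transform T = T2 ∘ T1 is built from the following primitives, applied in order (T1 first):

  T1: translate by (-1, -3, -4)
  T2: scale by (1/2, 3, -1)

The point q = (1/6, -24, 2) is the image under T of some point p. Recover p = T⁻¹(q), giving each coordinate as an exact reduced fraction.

p = (4/3, -5, 2)

T1 = [1 0 0 -1; 0 1 0 -3; 0 0 1 -4; 0 0 0 1]
T2·T1 = [1/2 0 0 -1/2; 0 3 0 -9; 0 0 -1 4; 0 0 0 1]
det M = -3/2; M⁻¹ = [2 0 0 1; 0 1/3 0 3; 0 0 -1 4; 0 0 0 1]
M⁻¹ · (1/6, -24, 2)ᵀ = (4/3, -5, 2)ᵀ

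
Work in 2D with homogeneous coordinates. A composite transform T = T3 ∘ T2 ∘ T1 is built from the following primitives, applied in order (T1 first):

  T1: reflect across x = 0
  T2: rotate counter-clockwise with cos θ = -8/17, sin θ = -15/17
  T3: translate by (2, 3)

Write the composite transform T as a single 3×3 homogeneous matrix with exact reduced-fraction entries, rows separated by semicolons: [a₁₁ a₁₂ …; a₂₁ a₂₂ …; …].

T = [8/17 15/17 2; 15/17 -8/17 3; 0 0 1]

T1 = [-1 0 0; 0 1 0; 0 0 1]
T2·T1 = [8/17 15/17 0; 15/17 -8/17 0; 0 0 1]
T3·…·T1 = [8/17 15/17 2; 15/17 -8/17 3; 0 0 1]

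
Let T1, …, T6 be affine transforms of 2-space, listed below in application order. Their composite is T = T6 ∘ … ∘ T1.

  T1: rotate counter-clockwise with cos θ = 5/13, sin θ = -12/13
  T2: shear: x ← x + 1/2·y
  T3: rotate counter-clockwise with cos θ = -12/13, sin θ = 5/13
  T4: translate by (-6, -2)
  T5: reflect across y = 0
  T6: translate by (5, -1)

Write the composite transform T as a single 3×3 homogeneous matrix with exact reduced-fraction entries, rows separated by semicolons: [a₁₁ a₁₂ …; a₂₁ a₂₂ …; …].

T = [72/169 -199/169 -1; -139/169 -25/338 1; 0 0 1]

T1 = [5/13 12/13 0; -12/13 5/13 0; 0 0 1]
T2·T1 = [-1/13 29/26 0; -12/13 5/13 0; 0 0 1]
T3·…·T1 = [72/169 -199/169 0; 139/169 25/338 0; 0 0 1]
T4·…·T1 = [72/169 -199/169 -6; 139/169 25/338 -2; 0 0 1]
T5·…·T1 = [72/169 -199/169 -6; -139/169 -25/338 2; 0 0 1]
T6·…·T1 = [72/169 -199/169 -1; -139/169 -25/338 1; 0 0 1]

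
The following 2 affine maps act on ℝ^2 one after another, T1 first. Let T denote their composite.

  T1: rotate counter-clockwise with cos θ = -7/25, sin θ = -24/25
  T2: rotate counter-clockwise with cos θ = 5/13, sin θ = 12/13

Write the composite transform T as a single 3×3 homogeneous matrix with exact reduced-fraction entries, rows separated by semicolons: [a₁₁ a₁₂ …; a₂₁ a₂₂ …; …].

T = [253/325 204/325 0; -204/325 253/325 0; 0 0 1]

T1 = [-7/25 24/25 0; -24/25 -7/25 0; 0 0 1]
T2·T1 = [253/325 204/325 0; -204/325 253/325 0; 0 0 1]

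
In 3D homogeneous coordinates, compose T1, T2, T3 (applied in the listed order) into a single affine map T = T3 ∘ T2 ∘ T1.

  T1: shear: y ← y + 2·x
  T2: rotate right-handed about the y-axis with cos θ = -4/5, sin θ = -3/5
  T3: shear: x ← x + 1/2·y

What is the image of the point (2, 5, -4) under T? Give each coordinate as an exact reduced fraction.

T(p) = (53/10, 9, 22/5)

T1 shear: y ← y + 2·x: (2, 5, -4) → (2, 9, -4)
T2 rotate right-handed about the y-axis with cos θ = -4/5, sin θ = -3/5: (2, 9, -4) → (4/5, 9, 22/5)
T3 shear: x ← x + 1/2·y: (4/5, 9, 22/5) → (53/10, 9, 22/5)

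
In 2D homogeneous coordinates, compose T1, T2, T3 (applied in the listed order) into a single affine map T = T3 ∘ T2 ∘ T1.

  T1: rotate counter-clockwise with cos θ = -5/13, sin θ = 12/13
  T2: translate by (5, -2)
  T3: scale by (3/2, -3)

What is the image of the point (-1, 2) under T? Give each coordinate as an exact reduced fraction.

T1 rotate counter-clockwise with cos θ = -5/13, sin θ = 12/13: (-1, 2) → (-19/13, -22/13)
T2 translate by (5, -2): (-19/13, -22/13) → (46/13, -48/13)
T3 scale by (3/2, -3): (46/13, -48/13) → (69/13, 144/13)

T(p) = (69/13, 144/13)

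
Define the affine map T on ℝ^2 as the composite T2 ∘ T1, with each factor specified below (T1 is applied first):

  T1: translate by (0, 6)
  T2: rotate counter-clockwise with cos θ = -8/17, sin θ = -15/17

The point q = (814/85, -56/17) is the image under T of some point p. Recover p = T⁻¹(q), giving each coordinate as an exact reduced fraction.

T1 = [1 0 0; 0 1 6; 0 0 1]
T2·T1 = [-8/17 15/17 90/17; -15/17 -8/17 -48/17; 0 0 1]
det M = 1; M⁻¹ = [-8/17 -15/17 0; 15/17 -8/17 -6; 0 0 1]
M⁻¹ · (814/85, -56/17)ᵀ = (-8/5, 4)ᵀ

p = (-8/5, 4)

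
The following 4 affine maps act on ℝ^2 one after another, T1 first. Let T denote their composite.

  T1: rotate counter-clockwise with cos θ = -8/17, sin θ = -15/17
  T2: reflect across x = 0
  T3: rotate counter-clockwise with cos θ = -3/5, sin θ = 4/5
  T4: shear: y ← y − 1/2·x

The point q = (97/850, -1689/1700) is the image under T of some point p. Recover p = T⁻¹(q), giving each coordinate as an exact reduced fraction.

p = (-4/5, 1/2)

T1 = [-8/17 15/17 0; -15/17 -8/17 0; 0 0 1]
T2·T1 = [8/17 -15/17 0; -15/17 -8/17 0; 0 0 1]
T3·…·T1 = [36/85 77/85 0; 77/85 -36/85 0; 0 0 1]
T4·…·T1 = [36/85 77/85 0; 59/85 -149/170 0; 0 0 1]
det M = -1; M⁻¹ = [149/170 77/85 0; 59/85 -36/85 0; 0 0 1]
M⁻¹ · (97/850, -1689/1700)ᵀ = (-4/5, 1/2)ᵀ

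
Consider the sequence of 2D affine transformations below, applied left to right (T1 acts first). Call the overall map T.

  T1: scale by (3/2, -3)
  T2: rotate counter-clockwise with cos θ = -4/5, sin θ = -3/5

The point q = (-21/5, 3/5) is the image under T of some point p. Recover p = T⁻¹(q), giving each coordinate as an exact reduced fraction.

T1 = [3/2 0 0; 0 -3 0; 0 0 1]
T2·T1 = [-6/5 -9/5 0; -9/10 12/5 0; 0 0 1]
det M = -9/2; M⁻¹ = [-8/15 -2/5 0; -1/5 4/15 0; 0 0 1]
M⁻¹ · (-21/5, 3/5)ᵀ = (2, 1)ᵀ

p = (2, 1)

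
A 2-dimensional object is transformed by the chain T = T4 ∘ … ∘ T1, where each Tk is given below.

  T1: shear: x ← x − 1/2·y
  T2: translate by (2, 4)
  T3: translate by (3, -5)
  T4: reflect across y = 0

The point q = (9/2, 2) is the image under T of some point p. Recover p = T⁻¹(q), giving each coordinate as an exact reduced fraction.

T1 = [1 -1/2 0; 0 1 0; 0 0 1]
T2·T1 = [1 -1/2 2; 0 1 4; 0 0 1]
T3·…·T1 = [1 -1/2 5; 0 1 -1; 0 0 1]
T4·…·T1 = [1 -1/2 5; 0 -1 1; 0 0 1]
det M = -1; M⁻¹ = [1 -1/2 -9/2; 0 -1 1; 0 0 1]
M⁻¹ · (9/2, 2)ᵀ = (-1, -1)ᵀ

p = (-1, -1)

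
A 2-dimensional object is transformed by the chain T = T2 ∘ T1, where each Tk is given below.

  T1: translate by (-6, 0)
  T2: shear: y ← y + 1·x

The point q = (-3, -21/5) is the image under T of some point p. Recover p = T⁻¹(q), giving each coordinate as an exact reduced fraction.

T1 = [1 0 -6; 0 1 0; 0 0 1]
T2·T1 = [1 0 -6; 1 1 -6; 0 0 1]
det M = 1; M⁻¹ = [1 0 6; -1 1 0; 0 0 1]
M⁻¹ · (-3, -21/5)ᵀ = (3, -6/5)ᵀ

p = (3, -6/5)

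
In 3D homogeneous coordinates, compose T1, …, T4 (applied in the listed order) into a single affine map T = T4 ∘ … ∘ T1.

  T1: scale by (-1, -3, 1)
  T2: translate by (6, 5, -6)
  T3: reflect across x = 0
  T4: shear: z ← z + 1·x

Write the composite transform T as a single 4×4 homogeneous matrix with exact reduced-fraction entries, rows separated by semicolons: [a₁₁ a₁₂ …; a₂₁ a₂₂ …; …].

T1 = [-1 0 0 0; 0 -3 0 0; 0 0 1 0; 0 0 0 1]
T2·T1 = [-1 0 0 6; 0 -3 0 5; 0 0 1 -6; 0 0 0 1]
T3·…·T1 = [1 0 0 -6; 0 -3 0 5; 0 0 1 -6; 0 0 0 1]
T4·…·T1 = [1 0 0 -6; 0 -3 0 5; 1 0 1 -12; 0 0 0 1]

T = [1 0 0 -6; 0 -3 0 5; 1 0 1 -12; 0 0 0 1]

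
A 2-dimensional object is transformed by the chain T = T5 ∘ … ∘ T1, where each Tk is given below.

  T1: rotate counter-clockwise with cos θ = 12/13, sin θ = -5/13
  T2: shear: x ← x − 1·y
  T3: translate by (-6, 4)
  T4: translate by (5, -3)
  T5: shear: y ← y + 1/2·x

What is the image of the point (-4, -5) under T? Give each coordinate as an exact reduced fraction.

T1 rotate counter-clockwise with cos θ = 12/13, sin θ = -5/13: (-4, -5) → (-73/13, -40/13)
T2 shear: x ← x − 1·y: (-73/13, -40/13) → (-33/13, -40/13)
T3 translate by (-6, 4): (-33/13, -40/13) → (-111/13, 12/13)
T4 translate by (5, -3): (-111/13, 12/13) → (-46/13, -27/13)
T5 shear: y ← y + 1/2·x: (-46/13, -27/13) → (-46/13, -50/13)

T(p) = (-46/13, -50/13)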